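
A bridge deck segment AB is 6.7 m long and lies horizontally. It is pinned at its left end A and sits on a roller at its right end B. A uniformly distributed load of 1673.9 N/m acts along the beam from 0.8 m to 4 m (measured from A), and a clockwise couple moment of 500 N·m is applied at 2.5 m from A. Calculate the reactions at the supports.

A_x = 0, A_y = 3363 N, B_y = 1993 N

Resultant of the distributed load: 1673.9 × 3.2 = 5356.48 N at 2.4 m from A.
Taking moments about A: B_y·6.7 − (1673.9·3.2)·2.4 − 500 = 0 → B_y = 13355.552/6.7 = 1993.37 ≈ 1993 N.
ΣF_y = 0: A_y + 1993.37 − 1673.9·3.2 = 0 → A_y = 3363 N.
ΣF_x = 0: no horizontal applied forces, so A_x = 0.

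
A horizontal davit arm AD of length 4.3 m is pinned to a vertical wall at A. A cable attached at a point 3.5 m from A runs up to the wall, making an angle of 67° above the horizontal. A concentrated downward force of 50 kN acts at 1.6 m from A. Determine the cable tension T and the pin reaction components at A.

ΣM about A: T·sin67°·3.5 − 50·1.6 = 0 → T = 80/(3.5·0.920505) = 24.8311 ≈ 24.83 kN.
ΣF_x = 0: A_x − T·cos67° = 0 → A_x = 24.8311 × 0.390731 = 9.702 kN.
ΣF_y = 0: A_y + T·sin67° − 50 = 0 → A_y = 50 − 24.8311 × 0.920505 = 27.14 kN.

T = 24.83 kN, A_x = 9.702 kN, A_y = 27.14 kN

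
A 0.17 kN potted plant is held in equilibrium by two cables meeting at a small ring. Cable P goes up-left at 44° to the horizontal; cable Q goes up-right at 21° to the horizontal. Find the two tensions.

T_P = 0.1751 kN, T_Q = 0.1349 kN

ΣF_x = 0: −T_P·cos44° + T_Q·cos21° = 0 → T_Q = 0.770517·T_P.
ΣF_y = 0: T_P·sin44° + T_Q·sin21° = 0.17.
Substitute: T_P·(0.694658 + 0.770517·0.358368) = 0.17 → T_P = 0.175116 ≈ 0.1751 kN.
Then T_Q = 0.770517 × 0.175116 = 0.1349 kN.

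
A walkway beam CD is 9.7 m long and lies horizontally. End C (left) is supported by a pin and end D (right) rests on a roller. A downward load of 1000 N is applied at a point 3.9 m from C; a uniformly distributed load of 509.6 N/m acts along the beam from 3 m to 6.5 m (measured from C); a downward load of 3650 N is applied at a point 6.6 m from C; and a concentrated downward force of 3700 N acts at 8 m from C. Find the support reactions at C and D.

Resultant of the distributed load: 509.6 × 3.5 = 1783.6 N at 4.75 m from C.
ΣM about C: D_y·9.7 − 1000·3.9 − (509.6·3.5)·4.75 − 3650·6.6 − 3700·8 = 0 → D_y = 66062.1/9.7 = 6810.53 ≈ 6811 N.
ΣF_y = 0: C_y + 6810.53 − 1000 − 509.6·3.5 − 3650 − 3700 = 0 → C_y = 3323 N.
ΣF_x = 0: no horizontal applied forces, so C_x = 0.

C_x = 0, C_y = 3323 N, D_y = 6811 N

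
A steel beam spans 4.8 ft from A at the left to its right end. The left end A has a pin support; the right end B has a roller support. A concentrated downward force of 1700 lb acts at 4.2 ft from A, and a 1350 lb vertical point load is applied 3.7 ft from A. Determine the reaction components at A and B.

A_x = 0, A_y = 521.9 lb, B_y = 2528 lb

Taking moments about A: B_y·4.8 − 1700·4.2 − 1350·3.7 = 0 → B_y = 12135/4.8 = 2528.12 ≈ 2528 lb.
ΣF_y = 0: A_y + 2528.12 − 1700 − 1350 = 0 → A_y = 521.9 lb.
ΣF_x = 0: no horizontal applied forces, so A_x = 0.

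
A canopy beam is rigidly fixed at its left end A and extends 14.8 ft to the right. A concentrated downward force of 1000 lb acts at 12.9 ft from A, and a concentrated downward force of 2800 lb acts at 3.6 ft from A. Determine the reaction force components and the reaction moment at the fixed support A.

ΣF_x = 0: A_x = 0.
ΣF_y = 0: A_y − 1000 − 2800 = 0 → A_y = 3800 lb.
ΣM about A: M_A − 1000·12.9 − 2800·3.6 = 0 → M_A = 22980 lb·ft.

A_x = 0, A_y = 3800 lb, M_A = 22980 lb·ft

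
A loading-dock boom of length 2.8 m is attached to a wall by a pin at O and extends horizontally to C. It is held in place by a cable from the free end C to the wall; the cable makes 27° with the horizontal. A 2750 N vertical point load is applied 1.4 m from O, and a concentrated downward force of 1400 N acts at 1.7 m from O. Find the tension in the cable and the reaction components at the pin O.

T = 4901 N, O_x = 4367 N, O_y = 1925 N

ΣM about O: T·sin27°·2.8 − 2750·1.4 − 1400·1.7 = 0 → T = 6230/(2.8·0.45399) = 4900.99 ≈ 4901 N.
ΣF_x = 0: O_x − T·cos27° = 0 → O_x = 4900.99 × 0.891007 = 4367 N.
ΣF_y = 0: O_y + T·sin27° − 2750 − 1400 = 0 → O_y = 4150 − 4900.99 × 0.45399 = 1925 N.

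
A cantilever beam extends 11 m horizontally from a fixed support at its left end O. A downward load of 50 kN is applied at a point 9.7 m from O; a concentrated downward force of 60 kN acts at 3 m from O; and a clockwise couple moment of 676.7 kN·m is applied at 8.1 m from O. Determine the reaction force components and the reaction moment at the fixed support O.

ΣF_x = 0: O_x = 0.
ΣF_y = 0: O_y − 50 − 60 = 0 → O_y = 110.0 kN.
ΣM about O: M_O − 50·9.7 − 60·3 − 676.7 = 0 → M_O = 1342 kN·m.

O_x = 0, O_y = 110.0 kN, M_O = 1342 kN·m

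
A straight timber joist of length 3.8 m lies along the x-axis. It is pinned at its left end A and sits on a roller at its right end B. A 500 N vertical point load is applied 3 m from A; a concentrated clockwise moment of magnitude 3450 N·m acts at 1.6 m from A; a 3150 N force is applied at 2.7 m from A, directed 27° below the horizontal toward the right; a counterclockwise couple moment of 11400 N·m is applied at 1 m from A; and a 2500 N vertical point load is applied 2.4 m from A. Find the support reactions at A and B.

Taking moments about A: B_y·3.8 − 500·3 − 3450 − 3150·sin27°·2.7 + 11400 − 2500·2.4 = 0 → B_y = 3411.19/3.8 = 897.682 ≈ 897.7 N.
ΣF_y = 0: A_y + 897.682 − 500 − 3150·sin27° − 2500 = 0 → A_y = 3532 N.
ΣF_x = 0: A_x + 3150·cos27° = 0 → A_x = -2807 N.

A_x = -2807 N, A_y = 3532 N, B_y = 897.7 N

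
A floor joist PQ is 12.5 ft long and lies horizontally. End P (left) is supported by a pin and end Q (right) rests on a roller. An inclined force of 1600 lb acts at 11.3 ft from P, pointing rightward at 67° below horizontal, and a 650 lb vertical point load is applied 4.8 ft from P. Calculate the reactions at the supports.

P_x = -625.2 lb, P_y = 541.8 lb, Q_y = 1581 lb

Moments about P: Q_y·12.5 − 1600·sin67°·11.3 − 650·4.8 = 0 → Q_y = 19762.7/12.5 = 1581.02 ≈ 1581 lb.
ΣF_y = 0: P_y + 1581.02 − 1600·sin67° − 650 = 0 → P_y = 541.8 lb.
ΣF_x = 0: P_x + 1600·cos67° = 0 → P_x = -625.2 lb.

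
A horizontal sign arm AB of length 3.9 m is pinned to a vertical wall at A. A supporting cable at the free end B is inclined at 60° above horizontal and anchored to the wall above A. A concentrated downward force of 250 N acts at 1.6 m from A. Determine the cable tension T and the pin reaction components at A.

ΣM about A: T·sin60°·3.9 − 250·1.6 = 0 → T = 400/(3.9·0.866025) = 118.431 ≈ 118.4 N.
ΣF_x = 0: A_x − T·cos60° = 0 → A_x = 118.431 × 0.5 = 59.22 N.
ΣF_y = 0: A_y + T·sin60° − 250 = 0 → A_y = 250 − 118.431 × 0.866025 = 147.4 N.

T = 118.4 N, A_x = 59.22 N, A_y = 147.4 N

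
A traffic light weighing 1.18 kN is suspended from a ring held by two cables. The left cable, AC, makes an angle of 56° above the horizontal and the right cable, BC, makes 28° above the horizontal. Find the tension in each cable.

ΣF_x = 0: −T_AC·cos56° + T_BC·cos28° = 0 → T_BC = 0.633325·T_AC.
ΣF_y = 0: T_AC·sin56° + T_BC·sin28° = 1.18.
Substitute: T_AC·(0.829038 + 0.633325·0.469472) = 1.18 → T_AC = 1.04762 ≈ 1.048 kN.
Then T_BC = 0.633325 × 1.04762 = 0.6635 kN.

T_AC = 1.048 kN, T_BC = 0.6635 kN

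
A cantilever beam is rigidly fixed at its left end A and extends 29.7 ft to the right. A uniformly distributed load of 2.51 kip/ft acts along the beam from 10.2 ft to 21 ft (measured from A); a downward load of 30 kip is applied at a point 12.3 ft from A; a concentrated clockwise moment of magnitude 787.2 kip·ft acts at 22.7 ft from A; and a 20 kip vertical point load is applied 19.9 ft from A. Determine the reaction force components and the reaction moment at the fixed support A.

Resultant of the distributed load: 2.51 × 10.8 = 27.108 kip at 15.6 ft from A.
ΣF_x = 0: A_x = 0.
ΣF_y = 0: A_y − 2.51·10.8 − 30 − 20 = 0 → A_y = 77.11 kip.
ΣM about A: M_A − (2.51·10.8)·15.6 − 30·12.3 − 787.2 − 20·19.9 = 0 → M_A = 1977 kip·ft.

A_x = 0, A_y = 77.11 kip, M_A = 1977 kip·ft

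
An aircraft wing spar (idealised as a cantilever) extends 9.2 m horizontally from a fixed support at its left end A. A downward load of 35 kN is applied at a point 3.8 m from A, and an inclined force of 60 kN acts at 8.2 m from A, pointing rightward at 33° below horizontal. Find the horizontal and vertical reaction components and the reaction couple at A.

ΣF_x = 0: A_x + 60·cos33° = 0 → A_x = -50.32 kN.
ΣF_y = 0: A_y − 35 − 60·sin33° = 0 → A_y = 67.68 kN.
ΣM about A: M_A − 35·3.8 − 60·sin33°·8.2 = 0 → M_A = 401.0 kN·m.

A_x = -50.32 kN, A_y = 67.68 kN, M_A = 401.0 kN·m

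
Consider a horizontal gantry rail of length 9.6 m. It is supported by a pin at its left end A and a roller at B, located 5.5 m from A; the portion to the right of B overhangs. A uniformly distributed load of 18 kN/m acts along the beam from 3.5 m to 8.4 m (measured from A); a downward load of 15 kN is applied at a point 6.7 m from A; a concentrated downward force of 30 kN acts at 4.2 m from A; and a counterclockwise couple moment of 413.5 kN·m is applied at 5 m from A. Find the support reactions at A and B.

Resultant of the distributed load: 18 × 4.9 = 88.2 kN at 5.95 m from A.
ΣM about A: B_y·5.5 − (18·4.9)·5.95 − 15·6.7 − 30·4.2 + 413.5 = 0 → B_y = 337.79/5.5 = 61.4164 ≈ 61.42 kN.
ΣF_y = 0: A_y + 61.4164 − 18·4.9 − 15 − 30 = 0 → A_y = 71.78 kN.
ΣF_x = 0: no horizontal applied forces, so A_x = 0.

A_x = 0, A_y = 71.78 kN, B_y = 61.42 kN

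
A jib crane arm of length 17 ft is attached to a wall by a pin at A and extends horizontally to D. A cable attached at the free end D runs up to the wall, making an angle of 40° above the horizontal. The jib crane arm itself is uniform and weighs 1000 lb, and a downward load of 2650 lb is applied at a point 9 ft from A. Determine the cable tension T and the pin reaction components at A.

T = 2960 lb, A_x = 2268 lb, A_y = 1747 lb

ΣM about A: T·sin40°·17 − 1000·8.5 − 2650·9 = 0 → T = 32350/(17·0.642788) = 2960.45 ≈ 2960 lb.
ΣF_x = 0: A_x − T·cos40° = 0 → A_x = 2960.45 × 0.766044 = 2268 lb.
ΣF_y = 0: A_y + T·sin40° − 1000 − 2650 = 0 → A_y = 3650 − 2960.45 × 0.642788 = 1747 lb.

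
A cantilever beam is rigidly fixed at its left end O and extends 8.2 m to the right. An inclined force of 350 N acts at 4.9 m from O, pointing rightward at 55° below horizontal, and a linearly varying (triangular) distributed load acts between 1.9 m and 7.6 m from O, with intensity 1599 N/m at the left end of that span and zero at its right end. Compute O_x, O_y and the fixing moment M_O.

Resultant of the triangular load: ½ × 1599 × 5.7 = 4557.15 N, acting at 3.8 m from O (one-third of the span from the peak).
ΣF_x = 0: O_x + 350·cos55° = 0 → O_x = -200.8 N.
ΣF_y = 0: O_y − 350·sin55° − ½·1599·5.7 = 0 → O_y = 4844 N.
ΣM about O: M_O − 350·sin55°·4.9 − (½·1599·5.7)·3.8 = 0 → M_O = 18720 N·m.

O_x = -200.8 N, O_y = 4844 N, M_O = 18720 N·m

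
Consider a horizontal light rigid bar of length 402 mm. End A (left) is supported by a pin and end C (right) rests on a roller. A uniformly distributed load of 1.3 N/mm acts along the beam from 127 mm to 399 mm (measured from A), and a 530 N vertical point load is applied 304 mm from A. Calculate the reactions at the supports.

Resultant of the distributed load: 1.3 × 272 = 353.6 N at 263 mm from A.
Moments about A: C_y·402 − (1.3·272)·263 − 530·304 = 0 → C_y = 254116.8/402 = 632.131 ≈ 632.1 N.
ΣF_y = 0: A_y + 632.131 − 1.3·272 − 530 = 0 → A_y = 251.5 N.
ΣF_x = 0: no horizontal applied forces, so A_x = 0.

A_x = 0, A_y = 251.5 N, C_y = 632.1 N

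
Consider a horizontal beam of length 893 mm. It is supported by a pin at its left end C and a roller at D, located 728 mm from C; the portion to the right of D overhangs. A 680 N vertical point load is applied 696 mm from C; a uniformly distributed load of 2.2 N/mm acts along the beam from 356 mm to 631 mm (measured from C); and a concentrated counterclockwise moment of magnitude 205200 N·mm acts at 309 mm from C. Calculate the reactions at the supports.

Resultant of the distributed load: 2.2 × 275 = 605 N at 493.5 mm from C.
Moments about C: D_y·728 − 680·696 − (2.2·275)·493.5 + 205200 = 0 → D_y = 566647.5/728 = 778.362 ≈ 778.4 N.
ΣF_y = 0: C_y + 778.362 − 680 − 2.2·275 = 0 → C_y = 506.6 N.
ΣF_x = 0: no horizontal applied forces, so C_x = 0.

C_x = 0, C_y = 506.6 N, D_y = 778.4 N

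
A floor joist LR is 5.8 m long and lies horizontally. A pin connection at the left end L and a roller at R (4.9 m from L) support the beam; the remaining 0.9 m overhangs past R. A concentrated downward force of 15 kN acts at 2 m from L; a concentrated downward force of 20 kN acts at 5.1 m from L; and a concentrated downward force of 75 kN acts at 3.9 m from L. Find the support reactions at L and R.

L_x = 0, L_y = 23.37 kN, R_y = 86.63 kN

Taking moments about L: R_y·4.9 − 15·2 − 20·5.1 − 75·3.9 = 0 → R_y = 424.5/4.9 = 86.6327 ≈ 86.63 kN.
ΣF_y = 0: L_y + 86.6327 − 15 − 20 − 75 = 0 → L_y = 23.37 kN.
ΣF_x = 0: no horizontal applied forces, so L_x = 0.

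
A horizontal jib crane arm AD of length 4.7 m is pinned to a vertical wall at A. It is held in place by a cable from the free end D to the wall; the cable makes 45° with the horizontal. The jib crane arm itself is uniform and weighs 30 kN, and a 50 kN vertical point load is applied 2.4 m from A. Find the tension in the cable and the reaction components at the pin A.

ΣM about A: T·sin45°·4.7 − 30·2.35 − 50·2.4 = 0 → T = 190.5/(4.7·0.707107) = 57.3208 ≈ 57.32 kN.
ΣF_x = 0: A_x − T·cos45° = 0 → A_x = 57.3208 × 0.707107 = 40.53 kN.
ΣF_y = 0: A_y + T·sin45° − 30 − 50 = 0 → A_y = 80 − 57.3208 × 0.707107 = 39.47 kN.

T = 57.32 kN, A_x = 40.53 kN, A_y = 39.47 kN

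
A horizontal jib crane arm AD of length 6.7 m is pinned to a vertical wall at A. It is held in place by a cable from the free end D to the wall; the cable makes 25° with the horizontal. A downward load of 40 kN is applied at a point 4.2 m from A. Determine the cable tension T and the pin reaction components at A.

T = 59.33 kN, A_x = 53.77 kN, A_y = 14.93 kN

ΣM about A: T·sin25°·6.7 − 40·4.2 = 0 → T = 168/(6.7·0.422618) = 59.3317 ≈ 59.33 kN.
ΣF_x = 0: A_x − T·cos25° = 0 → A_x = 59.3317 × 0.906308 = 53.77 kN.
ΣF_y = 0: A_y + T·sin25° − 40 = 0 → A_y = 40 − 59.3317 × 0.422618 = 14.93 kN.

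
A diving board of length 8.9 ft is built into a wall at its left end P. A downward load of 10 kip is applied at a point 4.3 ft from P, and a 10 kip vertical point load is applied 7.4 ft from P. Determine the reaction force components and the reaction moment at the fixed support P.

P_x = 0, P_y = 20.00 kip, M_P = 117.0 kip·ft

ΣF_x = 0: P_x = 0.
ΣF_y = 0: P_y − 10 − 10 = 0 → P_y = 20.00 kip.
ΣM about P: M_P − 10·4.3 − 10·7.4 = 0 → M_P = 117.0 kip·ft.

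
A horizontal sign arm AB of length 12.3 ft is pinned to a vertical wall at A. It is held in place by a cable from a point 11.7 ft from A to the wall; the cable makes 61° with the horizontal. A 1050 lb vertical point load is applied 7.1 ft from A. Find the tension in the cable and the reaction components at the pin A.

T = 728.5 lb, A_x = 353.2 lb, A_y = 412.8 lb

ΣM about A: T·sin61°·11.7 − 1050·7.1 = 0 → T = 7455/(11.7·0.87462) = 728.522 ≈ 728.5 lb.
ΣF_x = 0: A_x − T·cos61° = 0 → A_x = 728.522 × 0.48481 = 353.2 lb.
ΣF_y = 0: A_y + T·sin61° − 1050 = 0 → A_y = 1050 − 728.522 × 0.87462 = 412.8 lb.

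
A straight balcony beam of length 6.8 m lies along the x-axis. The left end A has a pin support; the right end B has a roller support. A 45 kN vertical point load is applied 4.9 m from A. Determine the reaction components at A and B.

Taking moments about A: B_y·6.8 − 45·4.9 = 0 → B_y = 220.5/6.8 = 32.4265 ≈ 32.43 kN.
ΣF_y = 0: A_y + 32.4265 − 45 = 0 → A_y = 12.57 kN.
ΣF_x = 0: no horizontal applied forces, so A_x = 0.

A_x = 0, A_y = 12.57 kN, B_y = 32.43 kN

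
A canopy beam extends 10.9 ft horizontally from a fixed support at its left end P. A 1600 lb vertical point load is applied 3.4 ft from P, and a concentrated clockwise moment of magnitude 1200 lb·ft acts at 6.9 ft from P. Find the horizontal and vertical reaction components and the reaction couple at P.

P_x = 0, P_y = 1600 lb, M_P = 6640 lb·ft

ΣF_x = 0: P_x = 0.
ΣF_y = 0: P_y − 1600 = 0 → P_y = 1600 lb.
ΣM about P: M_P − 1600·3.4 − 1200 = 0 → M_P = 6640 lb·ft.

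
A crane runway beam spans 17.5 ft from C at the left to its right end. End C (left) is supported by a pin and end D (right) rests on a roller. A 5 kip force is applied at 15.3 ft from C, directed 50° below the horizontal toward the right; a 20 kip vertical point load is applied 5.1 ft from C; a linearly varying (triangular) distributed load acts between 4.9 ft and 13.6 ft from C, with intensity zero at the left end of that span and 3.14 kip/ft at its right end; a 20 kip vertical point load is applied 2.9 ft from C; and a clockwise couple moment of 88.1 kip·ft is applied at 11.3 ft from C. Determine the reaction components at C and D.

C_x = -3.214 kip, C_y = 31.61 kip, D_y = 25.88 kip

Resultant of the triangular load: ½ × 3.14 × 8.7 = 13.659 kip, acting at 10.7 ft from C (one-third of the span from the peak).
Taking moments about C: D_y·17.5 − 5·sin50°·15.3 − 20·5.1 − (½·3.14·8.7)·10.7 − 20·2.9 − 88.1 = 0 → D_y = 452.854/17.5 = 25.8774 ≈ 25.88 kip.
ΣF_y = 0: C_y + 25.8774 − 5·sin50° − 20 − ½·3.14·8.7 − 20 = 0 → C_y = 31.61 kip.
ΣF_x = 0: C_x + 5·cos50° = 0 → C_x = -3.214 kip.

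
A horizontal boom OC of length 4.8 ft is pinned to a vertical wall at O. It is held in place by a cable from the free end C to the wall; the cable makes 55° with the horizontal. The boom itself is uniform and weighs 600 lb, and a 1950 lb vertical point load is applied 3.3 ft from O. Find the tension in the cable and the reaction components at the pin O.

ΣM about O: T·sin55°·4.8 − 600·2.4 − 1950·3.3 = 0 → T = 7875/(4.8·0.819152) = 2002.83 ≈ 2003 lb.
ΣF_x = 0: O_x − T·cos55° = 0 → O_x = 2002.83 × 0.573576 = 1149 lb.
ΣF_y = 0: O_y + T·sin55° − 600 − 1950 = 0 → O_y = 2550 − 2002.83 × 0.819152 = 909.4 lb.

T = 2003 lb, O_x = 1149 lb, O_y = 909.4 lb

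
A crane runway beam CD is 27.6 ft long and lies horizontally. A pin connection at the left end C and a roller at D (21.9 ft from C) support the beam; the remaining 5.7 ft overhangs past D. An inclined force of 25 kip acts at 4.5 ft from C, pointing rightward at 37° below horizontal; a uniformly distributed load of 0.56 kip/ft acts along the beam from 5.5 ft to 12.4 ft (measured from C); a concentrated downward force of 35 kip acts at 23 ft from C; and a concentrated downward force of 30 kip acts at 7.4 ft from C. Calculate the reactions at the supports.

Resultant of the distributed load: 0.56 × 6.9 = 3.864 kip at 8.95 ft from C.
ΣM about C: D_y·21.9 − 25·sin37°·4.5 − (0.56·6.9)·8.95 − 35·23 − 30·7.4 = 0 → D_y = 1129.29/21.9 = 51.5658 ≈ 51.57 kip.
ΣF_y = 0: C_y + 51.5658 − 25·sin37° − 0.56·6.9 − 35 − 30 = 0 → C_y = 32.34 kip.
ΣF_x = 0: C_x + 25·cos37° = 0 → C_x = -19.97 kip.

C_x = -19.97 kip, C_y = 32.34 kip, D_y = 51.57 kip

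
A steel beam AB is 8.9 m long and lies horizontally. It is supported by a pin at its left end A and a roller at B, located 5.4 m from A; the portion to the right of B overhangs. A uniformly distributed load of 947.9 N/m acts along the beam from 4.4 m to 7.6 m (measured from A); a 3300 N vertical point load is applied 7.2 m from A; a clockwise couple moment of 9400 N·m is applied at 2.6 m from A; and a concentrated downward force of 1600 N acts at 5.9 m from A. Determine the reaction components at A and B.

Resultant of the distributed load: 947.9 × 3.2 = 3033.28 N at 6 m from A.
ΣM about A: B_y·5.4 − (947.9·3.2)·6 − 3300·7.2 − 9400 − 1600·5.9 = 0 → B_y = 60799.68/5.4 = 11259.2 ≈ 11260 N.
ΣF_y = 0: A_y + 11259.2 − 947.9·3.2 − 3300 − 1600 = 0 → A_y = -3326 N.
ΣF_x = 0: no horizontal applied forces, so A_x = 0.

A_x = 0, A_y = -3326 N, B_y = 11260 N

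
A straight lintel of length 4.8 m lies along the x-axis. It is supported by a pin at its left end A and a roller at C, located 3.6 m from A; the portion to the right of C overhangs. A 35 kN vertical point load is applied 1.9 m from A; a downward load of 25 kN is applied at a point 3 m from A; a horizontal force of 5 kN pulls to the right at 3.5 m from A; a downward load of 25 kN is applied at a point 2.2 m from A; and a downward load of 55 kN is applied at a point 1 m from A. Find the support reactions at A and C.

Taking moments about A: C_y·3.6 − 35·1.9 − 25·3 − 25·2.2 − 55·1 = 0 → C_y = 251.5/3.6 = 69.8611 ≈ 69.86 kN.
ΣF_y = 0: A_y + 69.8611 − 35 − 25 − 25 − 55 = 0 → A_y = 70.14 kN.
ΣF_x = 0: A_x + 5 = 0 → A_x = -5.000 kN.

A_x = -5.000 kN, A_y = 70.14 kN, C_y = 69.86 kN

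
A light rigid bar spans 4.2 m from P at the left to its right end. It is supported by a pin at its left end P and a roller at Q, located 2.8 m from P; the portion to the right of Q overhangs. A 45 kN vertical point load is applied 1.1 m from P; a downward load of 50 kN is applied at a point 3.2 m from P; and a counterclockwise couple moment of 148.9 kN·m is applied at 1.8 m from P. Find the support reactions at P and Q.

ΣM about P: Q_y·2.8 − 45·1.1 − 50·3.2 + 148.9 = 0 → Q_y = 60.6/2.8 = 21.6429 ≈ 21.64 kN.
ΣF_y = 0: P_y + 21.6429 − 45 − 50 = 0 → P_y = 73.36 kN.
ΣF_x = 0: no horizontal applied forces, so P_x = 0.

P_x = 0, P_y = 73.36 kN, Q_y = 21.64 kN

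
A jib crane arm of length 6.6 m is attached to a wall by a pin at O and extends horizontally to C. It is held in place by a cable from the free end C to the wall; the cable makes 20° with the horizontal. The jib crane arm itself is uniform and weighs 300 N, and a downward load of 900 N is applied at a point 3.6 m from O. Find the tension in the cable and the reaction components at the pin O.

ΣM about O: T·sin20°·6.6 − 300·3.3 − 900·3.6 = 0 → T = 4230/(6.6·0.34202) = 1873.89 ≈ 1874 N.
ΣF_x = 0: O_x − T·cos20° = 0 → O_x = 1873.89 × 0.939693 = 1761 N.
ΣF_y = 0: O_y + T·sin20° − 300 − 900 = 0 → O_y = 1200 − 1873.89 × 0.34202 = 559.1 N.

T = 1874 N, O_x = 1761 N, O_y = 559.1 N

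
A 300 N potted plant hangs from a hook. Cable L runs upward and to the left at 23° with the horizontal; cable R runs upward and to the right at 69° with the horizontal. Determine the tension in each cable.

T_L = 107.6 N, T_R = 276.3 N

ΣF_x = 0: −T_L·cos23° + T_R·cos69° = 0 → T_R = 2.5686·T_L.
ΣF_y = 0: T_L·sin23° + T_R·sin69° = 300.
Substitute: T_L·(0.390731 + 2.5686·0.93358) = 300 → T_L = 107.576 ≈ 107.6 N.
Then T_R = 2.5686 × 107.576 = 276.3 N.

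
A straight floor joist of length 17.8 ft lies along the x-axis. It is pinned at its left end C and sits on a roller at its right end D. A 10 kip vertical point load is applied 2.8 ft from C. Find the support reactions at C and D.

C_x = 0, C_y = 8.427 kip, D_y = 1.573 kip

Taking moments about C: D_y·17.8 − 10·2.8 = 0 → D_y = 28/17.8 = 1.57303 ≈ 1.573 kip.
ΣF_y = 0: C_y + 1.57303 − 10 = 0 → C_y = 8.427 kip.
ΣF_x = 0: no horizontal applied forces, so C_x = 0.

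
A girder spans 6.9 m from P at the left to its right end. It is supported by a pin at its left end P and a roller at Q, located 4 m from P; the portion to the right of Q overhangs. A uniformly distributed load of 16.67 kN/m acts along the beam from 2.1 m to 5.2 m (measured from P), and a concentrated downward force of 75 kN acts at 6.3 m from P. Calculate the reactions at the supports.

Resultant of the distributed load: 16.67 × 3.1 = 51.677 kN at 3.65 m from P.
Moments about P: Q_y·4 − (16.67·3.1)·3.65 − 75·6.3 = 0 → Q_y = 661.12105/4 = 165.28 ≈ 165.3 kN.
ΣF_y = 0: P_y + 165.28 − 16.67·3.1 − 75 = 0 → P_y = -38.60 kN.
ΣF_x = 0: no horizontal applied forces, so P_x = 0.

P_x = 0, P_y = -38.60 kN, Q_y = 165.3 kN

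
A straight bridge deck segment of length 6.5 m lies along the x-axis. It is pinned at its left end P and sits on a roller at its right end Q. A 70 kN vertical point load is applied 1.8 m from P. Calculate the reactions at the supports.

P_x = 0, P_y = 50.62 kN, Q_y = 19.38 kN

Taking moments about P: Q_y·6.5 − 70·1.8 = 0 → Q_y = 126/6.5 = 19.3846 ≈ 19.38 kN.
ΣF_y = 0: P_y + 19.3846 − 70 = 0 → P_y = 50.62 kN.
ΣF_x = 0: no horizontal applied forces, so P_x = 0.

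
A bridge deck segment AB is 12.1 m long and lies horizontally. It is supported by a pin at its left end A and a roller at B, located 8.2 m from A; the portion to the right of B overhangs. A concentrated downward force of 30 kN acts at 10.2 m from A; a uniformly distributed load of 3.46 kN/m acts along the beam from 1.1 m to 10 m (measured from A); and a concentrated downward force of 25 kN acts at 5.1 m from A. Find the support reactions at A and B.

A_x = 0, A_y = 12.09 kN, B_y = 73.71 kN

Resultant of the distributed load: 3.46 × 8.9 = 30.794 kN at 5.55 m from A.
ΣM about A: B_y·8.2 − 30·10.2 − (3.46·8.9)·5.55 − 25·5.1 = 0 → B_y = 604.4067/8.2 = 73.7081 ≈ 73.71 kN.
ΣF_y = 0: A_y + 73.7081 − 30 − 3.46·8.9 − 25 = 0 → A_y = 12.09 kN.
ΣF_x = 0: no horizontal applied forces, so A_x = 0.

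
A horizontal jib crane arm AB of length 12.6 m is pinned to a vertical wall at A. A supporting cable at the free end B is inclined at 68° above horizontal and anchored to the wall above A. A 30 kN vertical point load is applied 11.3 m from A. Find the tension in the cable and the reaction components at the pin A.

T = 29.02 kN, A_x = 10.87 kN, A_y = 3.095 kN

ΣM about A: T·sin68°·12.6 − 30·11.3 = 0 → T = 339/(12.6·0.927184) = 29.0177 ≈ 29.02 kN.
ΣF_x = 0: A_x − T·cos68° = 0 → A_x = 29.0177 × 0.374607 = 10.87 kN.
ΣF_y = 0: A_y + T·sin68° − 30 = 0 → A_y = 30 − 29.0177 × 0.927184 = 3.095 kN.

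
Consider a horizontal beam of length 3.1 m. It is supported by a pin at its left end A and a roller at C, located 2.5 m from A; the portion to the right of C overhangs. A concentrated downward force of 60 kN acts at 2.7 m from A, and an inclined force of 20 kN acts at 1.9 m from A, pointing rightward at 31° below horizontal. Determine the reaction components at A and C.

A_x = -17.14 kN, A_y = -2.328 kN, C_y = 72.63 kN

Moments about A: C_y·2.5 − 60·2.7 − 20·sin31°·1.9 = 0 → C_y = 181.571/2.5 = 72.6284 ≈ 72.63 kN.
ΣF_y = 0: A_y + 72.6284 − 60 − 20·sin31° = 0 → A_y = -2.328 kN.
ΣF_x = 0: A_x + 20·cos31° = 0 → A_x = -17.14 kN.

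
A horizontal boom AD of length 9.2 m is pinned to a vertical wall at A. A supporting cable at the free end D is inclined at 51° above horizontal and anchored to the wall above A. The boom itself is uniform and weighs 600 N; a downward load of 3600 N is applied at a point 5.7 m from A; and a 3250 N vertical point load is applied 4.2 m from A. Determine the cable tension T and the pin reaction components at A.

T = 5165 N, A_x = 3251 N, A_y = 3436 N

ΣM about A: T·sin51°·9.2 − 600·4.6 − 3600·5.7 − 3250·4.2 = 0 → T = 36930/(9.2·0.777146) = 5165.22 ≈ 5165 N.
ΣF_x = 0: A_x − T·cos51° = 0 → A_x = 5165.22 × 0.62932 = 3251 N.
ΣF_y = 0: A_y + T·sin51° − 600 − 3600 − 3250 = 0 → A_y = 7450 − 5165.22 × 0.777146 = 3436 N.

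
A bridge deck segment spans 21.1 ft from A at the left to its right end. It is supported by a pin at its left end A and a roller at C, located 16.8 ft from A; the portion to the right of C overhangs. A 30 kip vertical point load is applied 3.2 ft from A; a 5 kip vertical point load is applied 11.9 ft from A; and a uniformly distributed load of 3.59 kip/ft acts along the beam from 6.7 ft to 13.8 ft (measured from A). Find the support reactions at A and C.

A_x = 0, A_y = 35.68 kip, C_y = 24.81 kip

Resultant of the distributed load: 3.59 × 7.1 = 25.489 kip at 10.25 ft from A.
ΣM about A: C_y·16.8 − 30·3.2 − 5·11.9 − (3.59·7.1)·10.25 = 0 → C_y = 416.76225/16.8 = 24.8073 ≈ 24.81 kip.
ΣF_y = 0: A_y + 24.8073 − 30 − 5 − 3.59·7.1 = 0 → A_y = 35.68 kip.
ΣF_x = 0: no horizontal applied forces, so A_x = 0.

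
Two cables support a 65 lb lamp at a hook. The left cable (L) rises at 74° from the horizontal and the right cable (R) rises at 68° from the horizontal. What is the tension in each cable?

T_L = 39.55 lb, T_R = 29.10 lb

ΣF_x = 0: −T_L·cos74° + T_R·cos68° = 0 → T_R = 0.735805·T_L.
ΣF_y = 0: T_L·sin74° + T_R·sin68° = 65.
Substitute: T_L·(0.961262 + 0.735805·0.927184) = 65 → T_L = 39.55 lb.
Then T_R = 0.735805 × 39.55 = 29.10 lb.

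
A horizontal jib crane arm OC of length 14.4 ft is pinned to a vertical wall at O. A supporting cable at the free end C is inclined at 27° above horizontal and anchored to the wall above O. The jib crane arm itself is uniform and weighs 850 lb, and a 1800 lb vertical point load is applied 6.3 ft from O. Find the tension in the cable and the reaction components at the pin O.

T = 2671 lb, O_x = 2380 lb, O_y = 1438 lb

ΣM about O: T·sin27°·14.4 − 850·7.2 − 1800·6.3 = 0 → T = 17460/(14.4·0.45399) = 2670.76 ≈ 2671 lb.
ΣF_x = 0: O_x − T·cos27° = 0 → O_x = 2670.76 × 0.891007 = 2380 lb.
ΣF_y = 0: O_y + T·sin27° − 850 − 1800 = 0 → O_y = 2650 − 2670.76 × 0.45399 = 1438 lb.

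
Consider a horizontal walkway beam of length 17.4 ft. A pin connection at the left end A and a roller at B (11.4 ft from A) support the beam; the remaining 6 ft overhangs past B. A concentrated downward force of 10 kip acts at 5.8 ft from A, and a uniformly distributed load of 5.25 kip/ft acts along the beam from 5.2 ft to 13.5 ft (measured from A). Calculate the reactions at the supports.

Resultant of the distributed load: 5.25 × 8.3 = 43.575 kip at 9.35 ft from A.
Taking moments about A: B_y·11.4 − 10·5.8 − (5.25·8.3)·9.35 = 0 → B_y = 465.42625/11.4 = 40.8269 ≈ 40.83 kip.
ΣF_y = 0: A_y + 40.8269 − 10 − 5.25·8.3 = 0 → A_y = 12.75 kip.
ΣF_x = 0: no horizontal applied forces, so A_x = 0.

A_x = 0, A_y = 12.75 kip, B_y = 40.83 kip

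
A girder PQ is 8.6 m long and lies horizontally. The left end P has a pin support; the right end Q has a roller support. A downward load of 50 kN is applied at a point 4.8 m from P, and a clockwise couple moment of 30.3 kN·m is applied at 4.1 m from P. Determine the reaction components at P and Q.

Moments about P: Q_y·8.6 − 50·4.8 − 30.3 = 0 → Q_y = 270.3/8.6 = 31.4302 ≈ 31.43 kN.
ΣF_y = 0: P_y + 31.4302 − 50 = 0 → P_y = 18.57 kN.
ΣF_x = 0: no horizontal applied forces, so P_x = 0.

P_x = 0, P_y = 18.57 kN, Q_y = 31.43 kN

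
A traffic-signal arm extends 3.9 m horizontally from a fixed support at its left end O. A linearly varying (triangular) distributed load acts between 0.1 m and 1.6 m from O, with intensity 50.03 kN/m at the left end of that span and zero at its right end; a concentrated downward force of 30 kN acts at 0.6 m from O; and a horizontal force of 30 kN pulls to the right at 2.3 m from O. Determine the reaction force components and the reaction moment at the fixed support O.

Resultant of the triangular load: ½ × 50.03 × 1.5 = 37.5225 kN, acting at 0.6 m from O (one-third of the span from the peak).
ΣF_x = 0: O_x + 30 = 0 → O_x = -30.00 kN.
ΣF_y = 0: O_y − ½·50.03·1.5 − 30 = 0 → O_y = 67.52 kN.
ΣM about O: M_O − (½·50.03·1.5)·0.6 − 30·0.6 = 0 → M_O = 40.51 kN·m.

O_x = -30.00 kN, O_y = 67.52 kN, M_O = 40.51 kN·m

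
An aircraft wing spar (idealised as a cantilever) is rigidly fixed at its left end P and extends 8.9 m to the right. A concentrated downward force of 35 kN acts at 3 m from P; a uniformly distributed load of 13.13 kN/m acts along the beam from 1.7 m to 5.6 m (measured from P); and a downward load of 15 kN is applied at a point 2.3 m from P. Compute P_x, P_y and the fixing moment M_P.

P_x = 0, P_y = 101.2 kN, M_P = 326.4 kN·m

Resultant of the distributed load: 13.13 × 3.9 = 51.207 kN at 3.65 m from P.
ΣF_x = 0: P_x = 0.
ΣF_y = 0: P_y − 35 − 13.13·3.9 − 15 = 0 → P_y = 101.2 kN.
ΣM about P: M_P − 35·3 − (13.13·3.9)·3.65 − 15·2.3 = 0 → M_P = 326.4 kN·m.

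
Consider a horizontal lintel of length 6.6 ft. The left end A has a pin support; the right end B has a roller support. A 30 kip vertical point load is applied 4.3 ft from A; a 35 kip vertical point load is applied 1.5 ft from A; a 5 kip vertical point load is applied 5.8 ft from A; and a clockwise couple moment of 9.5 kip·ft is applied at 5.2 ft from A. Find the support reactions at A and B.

ΣM about A: B_y·6.6 − 30·4.3 − 35·1.5 − 5·5.8 − 9.5 = 0 → B_y = 220/6.6 = 33.3333 ≈ 33.33 kip.
ΣF_y = 0: A_y + 33.3333 − 30 − 35 − 5 = 0 → A_y = 36.67 kip.
ΣF_x = 0: no horizontal applied forces, so A_x = 0.

A_x = 0, A_y = 36.67 kip, B_y = 33.33 kip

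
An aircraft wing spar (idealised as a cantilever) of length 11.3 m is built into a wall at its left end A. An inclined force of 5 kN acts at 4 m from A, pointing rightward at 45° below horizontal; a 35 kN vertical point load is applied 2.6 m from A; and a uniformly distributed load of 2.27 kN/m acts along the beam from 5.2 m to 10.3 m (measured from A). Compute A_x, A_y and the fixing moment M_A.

A_x = -3.536 kN, A_y = 50.11 kN, M_A = 194.9 kN·m

Resultant of the distributed load: 2.27 × 5.1 = 11.577 kN at 7.75 m from A.
ΣF_x = 0: A_x + 5·cos45° = 0 → A_x = -3.536 kN.
ΣF_y = 0: A_y − 5·sin45° − 35 − 2.27·5.1 = 0 → A_y = 50.11 kN.
ΣM about A: M_A − 5·sin45°·4 − 35·2.6 − (2.27·5.1)·7.75 = 0 → M_A = 194.9 kN·m.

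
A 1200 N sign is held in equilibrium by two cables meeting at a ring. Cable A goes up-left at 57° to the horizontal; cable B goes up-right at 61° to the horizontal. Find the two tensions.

T_A = 658.9 N, T_B = 740.2 N

ΣF_x = 0: −T_A·cos57° + T_B·cos61° = 0 → T_B = 1.12341·T_A.
ΣF_y = 0: T_A·sin57° + T_B·sin61° = 1200.
Substitute: T_A·(0.838671 + 1.12341·0.87462) = 1200 → T_A = 658.896 ≈ 658.9 N.
Then T_B = 1.12341 × 658.896 = 740.2 N.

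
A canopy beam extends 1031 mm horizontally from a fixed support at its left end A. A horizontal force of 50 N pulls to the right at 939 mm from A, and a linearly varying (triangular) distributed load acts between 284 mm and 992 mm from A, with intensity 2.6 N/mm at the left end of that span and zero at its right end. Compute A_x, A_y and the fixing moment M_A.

A_x = -50.00 N, A_y = 920.4 N, M_A = 478600 N·mm

Resultant of the triangular load: ½ × 2.6 × 708 = 920.4 N, acting at 520 mm from A (one-third of the span from the peak).
ΣF_x = 0: A_x + 50 = 0 → A_x = -50.00 N.
ΣF_y = 0: A_y − ½·2.6·708 = 0 → A_y = 920.4 N.
ΣM about A: M_A − (½·2.6·708)·520 = 0 → M_A = 478600 N·mm.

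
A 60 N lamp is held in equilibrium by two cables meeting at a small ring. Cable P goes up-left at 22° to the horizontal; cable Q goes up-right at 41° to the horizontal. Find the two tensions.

T_P = 50.82 N, T_Q = 62.44 N

ΣF_x = 0: −T_P·cos22° + T_Q·cos41° = 0 → T_Q = 1.22853·T_P.
ΣF_y = 0: T_P·sin22° + T_Q·sin41° = 60.
Substitute: T_P·(0.374607 + 1.22853·0.656059) = 60 → T_P = 50.8218 ≈ 50.82 N.
Then T_Q = 1.22853 × 50.8218 = 62.44 N.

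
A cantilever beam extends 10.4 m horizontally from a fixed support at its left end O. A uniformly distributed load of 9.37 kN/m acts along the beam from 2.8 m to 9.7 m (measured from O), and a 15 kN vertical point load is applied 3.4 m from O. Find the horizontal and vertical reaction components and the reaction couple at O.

Resultant of the distributed load: 9.37 × 6.9 = 64.653 kN at 6.25 m from O.
ΣF_x = 0: O_x = 0.
ΣF_y = 0: O_y − 9.37·6.9 − 15 = 0 → O_y = 79.65 kN.
ΣM about O: M_O − (9.37·6.9)·6.25 − 15·3.4 = 0 → M_O = 455.1 kN·m.

O_x = 0, O_y = 79.65 kN, M_O = 455.1 kN·m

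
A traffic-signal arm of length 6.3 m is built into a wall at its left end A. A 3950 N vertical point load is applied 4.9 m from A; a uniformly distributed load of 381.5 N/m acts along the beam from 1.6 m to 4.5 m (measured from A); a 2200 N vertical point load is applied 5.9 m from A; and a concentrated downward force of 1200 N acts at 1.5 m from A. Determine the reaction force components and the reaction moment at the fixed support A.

Resultant of the distributed load: 381.5 × 2.9 = 1106.35 N at 3.05 m from A.
ΣF_x = 0: A_x = 0.
ΣF_y = 0: A_y − 3950 − 381.5·2.9 − 2200 − 1200 = 0 → A_y = 8456 N.
ΣM about A: M_A − 3950·4.9 − (381.5·2.9)·3.05 − 2200·5.9 − 1200·1.5 = 0 → M_A = 37510 N·m.

A_x = 0, A_y = 8456 N, M_A = 37510 N·m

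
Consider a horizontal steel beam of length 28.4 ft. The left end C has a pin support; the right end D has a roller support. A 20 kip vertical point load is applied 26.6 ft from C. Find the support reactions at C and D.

Moments about C: D_y·28.4 − 20·26.6 = 0 → D_y = 532/28.4 = 18.7324 ≈ 18.73 kip.
ΣF_y = 0: C_y + 18.7324 − 20 = 0 → C_y = 1.268 kip.
ΣF_x = 0: no horizontal applied forces, so C_x = 0.

C_x = 0, C_y = 1.268 kip, D_y = 18.73 kip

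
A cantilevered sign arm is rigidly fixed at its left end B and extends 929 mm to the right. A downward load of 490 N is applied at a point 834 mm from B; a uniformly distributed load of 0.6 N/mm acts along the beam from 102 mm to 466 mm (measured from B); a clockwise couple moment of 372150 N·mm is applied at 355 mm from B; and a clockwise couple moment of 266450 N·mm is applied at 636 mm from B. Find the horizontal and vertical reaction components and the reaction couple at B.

Resultant of the distributed load: 0.6 × 364 = 218.4 N at 284 mm from B.
ΣF_x = 0: B_x = 0.
ΣF_y = 0: B_y − 490 − 0.6·364 = 0 → B_y = 708.4 N.
ΣM about B: M_B − 490·834 − (0.6·364)·284 − 372150 − 266450 = 0 → M_B = 1109000 N·mm.

B_x = 0, B_y = 708.4 N, M_B = 1109000 N·mm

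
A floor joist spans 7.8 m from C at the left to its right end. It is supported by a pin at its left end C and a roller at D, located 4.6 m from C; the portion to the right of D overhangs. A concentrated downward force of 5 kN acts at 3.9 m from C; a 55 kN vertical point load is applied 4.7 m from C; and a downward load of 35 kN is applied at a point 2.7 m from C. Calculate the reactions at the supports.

C_x = 0, C_y = 14.02 kN, D_y = 80.98 kN

Taking moments about C: D_y·4.6 − 5·3.9 − 55·4.7 − 35·2.7 = 0 → D_y = 372.5/4.6 = 80.9783 ≈ 80.98 kN.
ΣF_y = 0: C_y + 80.9783 − 5 − 55 − 35 = 0 → C_y = 14.02 kN.
ΣF_x = 0: no horizontal applied forces, so C_x = 0.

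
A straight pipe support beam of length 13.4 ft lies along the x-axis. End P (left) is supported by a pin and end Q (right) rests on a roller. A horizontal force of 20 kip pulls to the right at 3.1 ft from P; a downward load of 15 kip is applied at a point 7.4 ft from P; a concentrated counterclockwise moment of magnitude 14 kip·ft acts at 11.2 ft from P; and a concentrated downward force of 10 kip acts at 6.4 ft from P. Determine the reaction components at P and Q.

ΣM about P: Q_y·13.4 − 15·7.4 + 14 − 10·6.4 = 0 → Q_y = 161/13.4 = 12.0149 ≈ 12.01 kip.
ΣF_y = 0: P_y + 12.0149 − 15 − 10 = 0 → P_y = 12.99 kip.
ΣF_x = 0: P_x + 20 = 0 → P_x = -20.00 kip.

P_x = -20.00 kip, P_y = 12.99 kip, Q_y = 12.01 kip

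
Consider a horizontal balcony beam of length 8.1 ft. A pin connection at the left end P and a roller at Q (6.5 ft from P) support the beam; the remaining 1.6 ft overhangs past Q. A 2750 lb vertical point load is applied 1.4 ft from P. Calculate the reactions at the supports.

P_x = 0, P_y = 2158 lb, Q_y = 592.3 lb

Taking moments about P: Q_y·6.5 − 2750·1.4 = 0 → Q_y = 3850/6.5 = 592.308 ≈ 592.3 lb.
ΣF_y = 0: P_y + 592.308 − 2750 = 0 → P_y = 2158 lb.
ΣF_x = 0: no horizontal applied forces, so P_x = 0.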